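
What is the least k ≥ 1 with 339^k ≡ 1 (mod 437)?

By Lagrange's theorem, ord_437(339) divides φ(437) = φ(19·23) = (19−1)·(23−1) = 18·22 = 396 = 2^2 · 3^2 · 11.
Divisors of 396: 1, 2, 3, 4, 6, 9, 11, 12, 18, 22, 33, 36, 44, 66, 99, 132, 198, 396.
Evaluate successive powers at the divisors of 396:
339^1 ≡ 339 (mod 437)
339^2 ≡ 427 (mod 437)
339^3 ≡ 106 (mod 437)
339^4 ≡ 100 (mod 437)
339^6 ≡ 311 (mod 437)
339^9 ≡ 191 (mod 437)
339^11 ≡ 275 (mod 437)
339^12 ≡ 144 (mod 437)
339^18 ≡ 210 (mod 437)
339^22 ≡ 24 (mod 437)
339^33 ≡ 45 (mod 437)
339^36 ≡ 400 (mod 437)
339^44 ≡ 139 (mod 437)
339^66 ≡ 277 (mod 437)
339^99 ≡ 229 (mod 437)
339^132 ≡ 254 (mod 437)
339^198 ≡ 1 (mod 437) ✓
So ord_437(339) = 198.

198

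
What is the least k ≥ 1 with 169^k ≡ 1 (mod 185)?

18

By Lagrange's theorem, ord_185(169) divides φ(185) = φ(5·37) = (5−1)·(37−1) = 4·36 = 144 = 2^4 · 3^2.
Divisors of 144: 1, 2, 3, 4, 6, 8, 9, 12, 16, 18, 24, 36, 48, 72, 144.
Test each divisor d:
169^1 ≡ 169 (mod 185)
169^2 ≡ 71 (mod 185)
169^3 ≡ 159 (mod 185)
169^4 ≡ 46 (mod 185)
169^6 ≡ 121 (mod 185)
169^8 ≡ 81 (mod 185)
169^9 ≡ 184 (mod 185)
169^12 ≡ 26 (mod 185)
169^16 ≡ 86 (mod 185)
169^18 ≡ 1 (mod 185) ✓
Therefore the multiplicative order of 169 modulo 185 is 18.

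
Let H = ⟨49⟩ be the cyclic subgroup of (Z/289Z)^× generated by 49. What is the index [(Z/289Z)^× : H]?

Since 49 ∈ (Z/289Z)^×, its order divides φ(289) = φ(17^2) = 17·(17−1) = 272 = 2^4 · 17.
Divisors of 272: 1, 2, 4, 8, 16, 17, 34, 68, 136, 272.
Check 49^d mod 289 for each divisor in increasing order:
49^1 ≡ 49 (mod 289)
49^2 ≡ 89 (mod 289)
49^4 ≡ 118 (mod 289)
49^8 ≡ 52 (mod 289)
49^16 ≡ 103 (mod 289)
49^17 ≡ 134 (mod 289)
49^34 ≡ 38 (mod 289)
49^68 ≡ 288 (mod 289)
49^136 ≡ 1 (mod 289) ✓
Thus |⟨49⟩| = ord(49) = 136.
[(Z/289Z)^× : ⟨49⟩] = 272/136 = 2.

2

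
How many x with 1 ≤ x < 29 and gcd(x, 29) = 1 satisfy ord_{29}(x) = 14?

φ(29) = 29 − 1 = 28 = 2^2 · 7.
(Z/29Z)^× is cyclic (|G| = 28); a cyclic group of order m has exactly φ(d) elements of each order d | m, and none otherwise.
14 = 2 · 7 divides 28, and φ(14) = 6.

6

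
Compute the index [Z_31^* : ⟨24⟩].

1

Since 24 ∈ (Z/31Z)^×, its order divides φ(31) = 31 − 1 = 30 = 2 · 3 · 5.
Divisors of 30: 1, 2, 3, 5, 6, 10, 15, 30.
Compute 24^d (mod 31) for the divisors d until we hit 1:
24^1 ≡ 24
24^2 ≡ 18
24^3 ≡ 29
24^5 ≡ 26
24^6 ≡ 4
24^10 ≡ 25
24^15 ≡ 30
24^30 ≡ 1
Thus |⟨24⟩| = ord(24) = 30.
The index is φ(31) / ord(24) = 30 / 30 = 1.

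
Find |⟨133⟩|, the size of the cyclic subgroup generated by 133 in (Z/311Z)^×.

The order of 133 must divide φ(311) = 311 − 1 = 310 = 2 · 5 · 31.
Divisors of 310: 1, 2, 5, 10, 31, 62, 155, 310.
Check 133^d mod 311 for each divisor in increasing order:
133^1 ≡ 133 (mod 311)
133^2 ≡ 273 (mod 311)
133^5 ≡ 165 (mod 311)
133^10 ≡ 168 (mod 311)
133^31 ≡ 275 (mod 311)
133^62 ≡ 52 (mod 311)
133^155 ≡ 310 (mod 311)
133^310 ≡ 1 (mod 311) ✓
So ord_311(133) = 310.

310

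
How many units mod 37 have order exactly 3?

2

φ(37) = 37 − 1 = 36 = 2^2 · 3^2.
(Z/37Z)^× is cyclic (|G| = 36); a cyclic group of order m has exactly φ(d) elements of each order d | m, and none otherwise.
3 | 36, and φ(3) = 3 − 1 = 2.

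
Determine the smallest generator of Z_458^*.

φ(458) = φ(2)·φ(229) = 1·228 = 228 = 2^2 · 3 · 19.
g is a primitive root iff g^(228/q) ≢ 1 (mod 458) for each prime q ∈ {2, 3, 19}.
g = 2: gcd(2, 458) = 2 > 1, not a unit — skip.
g = 3: 3^114 ≡ 1 — hits 1, so not a primitive root.
g = 4: gcd(4, 458) = 2 > 1, not a unit — skip.
g = 5: 5^114 ≡ 1 — hits 1, so not a primitive root.
g = 6: gcd(6, 458) = 2 > 1, not a unit — skip.
g = 7: 7^114 ≡ 457; 7^76 ≡ 323; 7^12 ≡ 43 — none is 1, so 7 is a primitive root.
The smallest primitive root modulo 458 is 7.

7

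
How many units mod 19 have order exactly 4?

0

φ(19) = 19 − 1 = 18 = 2 · 3^2.
(Z/19Z)^× is cyclic (|G| = 18); a cyclic group of order m has exactly φ(d) elements of each order d | m, and none otherwise.
4 does not divide 18, so no element of (Z/19Z)^× has order 4.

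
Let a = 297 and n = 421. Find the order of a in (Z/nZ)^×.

ord(297) | φ(421) = 421 − 1 = 420 = 2^2 · 3 · 5 · 7.
Divisors of 420: 1, 2, 3, 4, 5, 6, 7, 10, 12, 14, 15, 20, 21, 28, 30, 35, 42, 60, 70, 84, 105, 140, 210, 420.
Test each divisor d:
297^1 ≡ 297 (mod 421)
297^2 ≡ 220 (mod 421)
297^3 ≡ 85 (mod 421)
297^4 ≡ 406 (mod 421)
297^5 ≡ 176 (mod 421)
297^6 ≡ 68 (mod 421)
297^7 ≡ 409 (mod 421)
297^10 ≡ 243 (mod 421)
297^12 ≡ 414 (mod 421)
297^14 ≡ 144 (mod 421)
297^15 ≡ 247 (mod 421)
297^20 ≡ 109 (mod 421)
297^21 ≡ 377 (mod 421)
297^28 ≡ 107 (mod 421)
297^30 ≡ 385 (mod 421)
297^35 ≡ 400 (mod 421)
297^42 ≡ 252 (mod 421)
297^60 ≡ 33 (mod 421)
297^70 ≡ 20 (mod 421)
297^84 ≡ 354 (mod 421)
297^105 ≡ 1 (mod 421) ✓
Therefore the multiplicative order of 297 modulo 421 is 105.

105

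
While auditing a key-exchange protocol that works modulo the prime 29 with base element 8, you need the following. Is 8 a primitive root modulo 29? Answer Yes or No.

Yes

φ(29) = 29 − 1 = 28 = 2^2 · 7.
It suffices to check that the order of 8 is not a proper divisor of 28: compute 8^(28/q) for q ∈ {2, 7}.
8^14 ≡ 28 (mod 29)  [q = 2: ≢ 1 ✓]
8^4 ≡ 7 (mod 29)  [q = 7: ≢ 1 ✓]
Every test exponent gives a nontrivial residue, hence 8 generates the full group.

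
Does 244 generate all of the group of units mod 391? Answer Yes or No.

391 = 17 · 23 is a product of two distinct odd primes, so (Z/391Z)^× ≅ (Z/17Z)^× × (Z/23Z)^× is not cyclic.
No primitive root modulo 391 exists; in particular 244 is not one.

No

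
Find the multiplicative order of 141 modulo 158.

13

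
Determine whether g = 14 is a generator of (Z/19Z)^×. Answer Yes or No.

Yes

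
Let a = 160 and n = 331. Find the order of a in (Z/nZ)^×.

330

Since 160 ∈ (Z/331Z)^×, its order divides φ(331) = 331 − 1 = 330 = 2 · 3 · 5 · 11.
Divisors of 330: 1, 2, 3, 5, 6, 10, 11, 15, 22, 30, 33, 55, 66, 110, 165, 330.
Evaluate successive powers at the divisors of 330:
160^1 ≡ 160
160^2 ≡ 113
160^3 ≡ 206
160^5 ≡ 108
160^6 ≡ 68
160^10 ≡ 79
160^11 ≡ 62
160^15 ≡ 257
160^22 ≡ 203
160^30 ≡ 180
160^33 ≡ 8
160^55 ≡ 300
160^66 ≡ 64
160^110 ≡ 299
160^165 ≡ 330
160^330 ≡ 1
So ord_331(160) = 330.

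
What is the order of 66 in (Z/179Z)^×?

89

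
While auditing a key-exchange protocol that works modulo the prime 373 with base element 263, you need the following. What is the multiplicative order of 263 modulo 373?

372

By Lagrange's theorem, ord_373(263) divides φ(373) = 373 − 1 = 372 = 2^2 · 3 · 31.
Divisors of 372: 1, 2, 3, 4, 6, 12, 31, 62, 93, 124, 186, 372.
Evaluate successive powers at the divisors of 372:
263^1 ≡ 263
263^2 ≡ 164
263^3 ≡ 237
263^4 ≡ 40
263^6 ≡ 219
263^12 ≡ 217
263^31 ≡ 304
263^62 ≡ 285
263^93 ≡ 104
263^124 ≡ 284
263^186 ≡ 372
263^372 ≡ 1
Therefore the multiplicative order of 263 modulo 373 is 372.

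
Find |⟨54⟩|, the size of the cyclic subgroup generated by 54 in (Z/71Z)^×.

Since 54 ∈ (Z/71Z)^×, its order divides φ(71) = 71 − 1 = 70 = 2 · 5 · 7.
Divisors of 70: 1, 2, 5, 7, 10, 14, 35, 70.
Check 54^d mod 71 for each divisor in increasing order:
54^1 ≡ 54 (mod 71)
54^2 ≡ 5 (mod 71)
54^5 ≡ 1 (mod 71) ✓
So ord_71(54) = 5.

5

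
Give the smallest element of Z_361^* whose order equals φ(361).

2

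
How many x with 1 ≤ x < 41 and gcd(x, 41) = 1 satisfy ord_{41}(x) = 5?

φ(41) = 41 − 1 = 40 = 2^3 · 5.
(Z/41Z)^× is cyclic (|G| = 40); a cyclic group of order m has exactly φ(d) elements of each order d | m, and none otherwise.
5 | 40, and φ(5) = 5 − 1 = 4.

4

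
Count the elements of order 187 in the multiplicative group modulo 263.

φ(263) = 263 − 1 = 262 = 2 · 131.
(Z/263Z)^× is cyclic (|G| = 262); a cyclic group of order m has exactly φ(d) elements of each order d | m, and none otherwise.
Here 262 is not a multiple of 187, so there are no elements of order 187.

0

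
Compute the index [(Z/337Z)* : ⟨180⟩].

3

By Lagrange's theorem, ord_337(180) divides φ(337) = 337 − 1 = 336 = 2^4 · 3 · 7.
Divisors of 336: 1, 2, 3, 4, 6, 7, 8, 12, 14, 16, 21, 24, 28, 42, 48, 56, 84, 112, 168, 336.
Evaluate successive powers at the divisors of 336:
180^1 ≡ 180
180^2 ≡ 48
180^3 ≡ 215
180^4 ≡ 282
180^6 ≡ 56
180^7 ≡ 307
180^8 ≡ 329
180^12 ≡ 103
180^14 ≡ 226
180^16 ≡ 64
180^21 ≡ 297
180^24 ≡ 162
180^28 ≡ 189
180^42 ≡ 252
180^48 ≡ 295
180^56 ≡ 336
180^84 ≡ 148
180^112 ≡ 1
The order of 180 is 112, so the subgroup it generates has 112 elements.
The index is φ(337) / ord(180) = 336 / 112 = 3.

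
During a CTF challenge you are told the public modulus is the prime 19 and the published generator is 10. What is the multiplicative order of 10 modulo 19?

18

By Lagrange's theorem, ord_19(10) divides φ(19) = 19 − 1 = 18 = 2 · 3^2.
Divisors of 18: 1, 2, 3, 6, 9, 18.
Evaluate successive powers at the divisors of 18:
10^1 ≡ 10 (mod 19)
10^2 ≡ 5 (mod 19)
10^3 ≡ 12 (mod 19)
10^6 ≡ 11 (mod 19)
10^9 ≡ 18 (mod 19)
10^18 ≡ 1 (mod 19) ✓
The smallest such exponent is 18, so the order of 10 is 18.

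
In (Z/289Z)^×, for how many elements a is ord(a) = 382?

0

φ(289) = φ(17^2) = 17·(17−1) = 272 = 2^4 · 17.
(Z/289Z)^× is cyclic (|G| = 272); a cyclic group of order m has exactly φ(d) elements of each order d | m, and none otherwise.
382 does not divide 272, so no element of (Z/289Z)^× has order 382.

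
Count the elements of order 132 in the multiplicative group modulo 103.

0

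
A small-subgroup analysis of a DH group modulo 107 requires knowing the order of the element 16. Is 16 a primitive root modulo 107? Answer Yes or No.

φ(107) = 107 − 1 = 106 = 2 · 53.
An element g generates (Z/107Z)^× iff g^(106/q) ≢ 1 (mod 107) for each prime q ∈ {2, 53}.
16^53 ≡ 1 (mod 107)  [q = 2: ≡ 1 ✗]
16^2 ≡ 42 (mod 107)  [q = 53: ≢ 1 ✓]
The check at q = 2 fails, so 16 generates a proper subgroup.

No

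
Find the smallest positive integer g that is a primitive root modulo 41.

6

φ(41) = 41 − 1 = 40 = 2^3 · 5.
g is a primitive root iff g^(40/q) ≢ 1 (mod 41) for each prime q ∈ {2, 5}.
g = 2: 2^20 ≡ 1 — hits 1, so not a primitive root.
g = 3: 3^20 ≡ 40; 3^8 ≡ 1 — hits 1, so not a primitive root.
g = 4: 4^20 ≡ 1 — hits 1, so not a primitive root.
g = 5: 5^20 ≡ 1 — hits 1, so not a primitive root.
g = 6: 6^20 ≡ 40; 6^8 ≡ 10 — none is 1, so 6 is a primitive root.
So 6 is the smallest generator of (Z/41Z)^×.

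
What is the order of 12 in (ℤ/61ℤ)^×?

Since 12 ∈ (Z/61Z)^×, its order divides φ(61) = 61 − 1 = 60 = 2^2 · 3 · 5.
Divisors of 60: 1, 2, 3, 4, 5, 6, 10, 12, 15, 20, 30, 60.
Evaluate successive powers at the divisors of 60:
12^1 ≡ 12 (mod 61)
12^2 ≡ 22 (mod 61)
12^3 ≡ 20 (mod 61)
12^4 ≡ 57 (mod 61)
12^5 ≡ 13 (mod 61)
12^6 ≡ 34 (mod 61)
12^10 ≡ 47 (mod 61)
12^12 ≡ 58 (mod 61)
12^15 ≡ 1 (mod 61) ✓
Therefore the multiplicative order of 12 modulo 61 is 15.

15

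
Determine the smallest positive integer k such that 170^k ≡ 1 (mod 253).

The order of 170 must divide φ(253) = φ(11·23) = (11−1)·(23−1) = 10·22 = 220 = 2^2 · 5 · 11.
Divisors of 220: 1, 2, 4, 5, 10, 11, 20, 22, 44, 55, 110, 220.
Check 170^d mod 253 for each divisor in increasing order:
170^1 ≡ 170
170^2 ≡ 58
170^4 ≡ 75
170^5 ≡ 100
170^10 ≡ 133
170^11 ≡ 93
170^20 ≡ 232
170^22 ≡ 47
170^44 ≡ 185
170^55 ≡ 1
So ord_253(170) = 55.

55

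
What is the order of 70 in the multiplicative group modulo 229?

114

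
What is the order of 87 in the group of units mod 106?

Since 87 ∈ (Z/106Z)^×, its order divides φ(106) = φ(2)·φ(53) = 1·52 = 52 = 2^2 · 13.
Divisors of 52: 1, 2, 4, 13, 26, 52.
Evaluate successive powers at the divisors of 52:
87^1 ≡ 87
87^2 ≡ 43
87^4 ≡ 47
87^13 ≡ 23
87^26 ≡ 105
87^52 ≡ 1
Hence ord(87) = 52.

52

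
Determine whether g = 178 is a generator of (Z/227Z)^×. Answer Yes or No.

Yes

φ(227) = 227 − 1 = 226 = 2 · 113.
It suffices to check that the order of 178 is not a proper divisor of 226: compute 178^(226/q) for q ∈ {2, 113}.
178^113 ≡ 226 (mod 227)  [q = 2: ≢ 1 ✓]
178^2 ≡ 131 (mod 227)  [q = 113: ≢ 1 ✓]
All checks pass, so 178 has order 226 and is a primitive root modulo 227.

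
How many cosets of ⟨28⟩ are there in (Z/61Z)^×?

3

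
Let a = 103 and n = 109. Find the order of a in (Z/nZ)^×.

108

By Lagrange's theorem, ord_109(103) divides φ(109) = 109 − 1 = 108 = 2^2 · 3^3.
Divisors of 108: 1, 2, 3, 4, 6, 9, 12, 18, 27, 36, 54, 108.
Evaluate successive powers at the divisors of 108:
103^1 ≡ 103 (mod 109)
103^2 ≡ 36 (mod 109)
103^3 ≡ 2 (mod 109)
103^4 ≡ 97 (mod 109)
103^6 ≡ 4 (mod 109)
103^9 ≡ 8 (mod 109)
103^12 ≡ 16 (mod 109)
103^18 ≡ 64 (mod 109)
103^27 ≡ 76 (mod 109)
103^36 ≡ 63 (mod 109)
103^54 ≡ 108 (mod 109)
103^108 ≡ 1 (mod 109) ✓
So ord_109(103) = 108.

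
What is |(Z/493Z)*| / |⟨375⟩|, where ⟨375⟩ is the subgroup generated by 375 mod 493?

16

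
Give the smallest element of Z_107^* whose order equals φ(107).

φ(107) = 107 − 1 = 106 = 2 · 53.
Test candidates g = 2, 3, … against the prime factors q ∈ {2, 53} of φ(107): g is a generator iff g^(106/q) ≢ 1 for every such q.
g = 2: 2^53 ≡ 106; 2^2 ≡ 4 — none is 1, so 2 is a primitive root.
Hence the least primitive root of 107 is 2.

2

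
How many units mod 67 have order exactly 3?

2

φ(67) = 67 − 1 = 66 = 2 · 3 · 11.
In a cyclic group of order 66, there are φ(d) elements of order d for each divisor d of 66, and zero for non-divisors.
3 | 66, and φ(3) = 3 − 1 = 2.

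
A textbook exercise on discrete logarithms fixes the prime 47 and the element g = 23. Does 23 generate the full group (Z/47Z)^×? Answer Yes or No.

φ(47) = 47 − 1 = 46 = 2 · 23.
An element g generates (Z/47Z)^× iff g^(46/q) ≢ 1 (mod 47) for each prime q ∈ {2, 23}.
23^23 ≡ 46 (mod 47)  [q = 2: ≢ 1 ✓]
23^2 ≡ 12 (mod 47)  [q = 23: ≢ 1 ✓]
None equal 1, so ord_47(23) = 46: 23 is a primitive root.

Yes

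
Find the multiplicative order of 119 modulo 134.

Since 119 ∈ (Z/134Z)^×, its order divides φ(134) = φ(2)·φ(67) = 1·66 = 66 = 2 · 3 · 11.
Divisors of 66: 1, 2, 3, 6, 11, 22, 33, 66.
Evaluate successive powers at the divisors of 66:
119^1 ≡ 119 (mod 134)
119^2 ≡ 91 (mod 134)
119^3 ≡ 109 (mod 134)
119^6 ≡ 89 (mod 134)
119^11 ≡ 133 (mod 134)
119^22 ≡ 1 (mod 134) ✓
The smallest such exponent is 22, so the order of 119 is 22.

22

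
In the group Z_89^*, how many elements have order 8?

φ(89) = 89 − 1 = 88 = 2^3 · 11.
In a cyclic group of order 88, there are φ(d) elements of order d for each divisor d of 88, and zero for non-divisors.
8 = 2^3 divides 88, and φ(8) = 4.

4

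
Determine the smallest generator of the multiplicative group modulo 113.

3

φ(113) = 113 − 1 = 112 = 2^4 · 7.
Test candidates g = 2, 3, … against the prime factors q ∈ {2, 7} of φ(113): g is a generator iff g^(112/q) ≢ 1 for every such q.
g = 2: 2^56 ≡ 1 — hits 1, so not a primitive root.
g = 3: 3^56 ≡ 112; 3^16 ≡ 49 — none is 1, so 3 is a primitive root.
The smallest primitive root modulo 113 is 3.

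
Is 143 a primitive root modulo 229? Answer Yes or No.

φ(229) = 229 − 1 = 228 = 2^2 · 3 · 19.
An element g generates (Z/229Z)^× iff g^(228/q) ≢ 1 (mod 229) for each prime q ∈ {2, 3, 19}.
143^114 ≡ 228 (mod 229)  [q = 2: ≢ 1 ✓]
143^76 ≡ 1 (mod 229)  [q = 3: ≡ 1 ✗]
143^12 ≡ 225 (mod 229)  [q = 19: ≢ 1 ✓]
143^76 ≡ 1 shows ord(143) | 76, strictly less than φ(229); not a primitive root.

No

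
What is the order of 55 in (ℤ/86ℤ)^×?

42

By Lagrange's theorem, ord_86(55) divides φ(86) = φ(2)·φ(43) = 1·42 = 42 = 2 · 3 · 7.
Divisors of 42: 1, 2, 3, 6, 7, 14, 21, 42.
Compute 55^d (mod 86) for the divisors d until we hit 1:
55^1 ≡ 55
55^2 ≡ 15
55^3 ≡ 51
55^6 ≡ 21
55^7 ≡ 37
55^14 ≡ 79
55^21 ≡ 85
55^42 ≡ 1
The smallest such exponent is 42, so the order of 55 is 42.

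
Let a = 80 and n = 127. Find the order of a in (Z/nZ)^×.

42

ord(80) | φ(127) = 127 − 1 = 126 = 2 · 3^2 · 7.
Divisors of 126: 1, 2, 3, 6, 7, 9, 14, 18, 21, 42, 63, 126.
Evaluate successive powers at the divisors of 126:
80^1 ≡ 80 (mod 127)
80^2 ≡ 50 (mod 127)
80^3 ≡ 63 (mod 127)
80^6 ≡ 32 (mod 127)
80^7 ≡ 20 (mod 127)
80^9 ≡ 111 (mod 127)
80^14 ≡ 19 (mod 127)
80^18 ≡ 2 (mod 127)
80^21 ≡ 126 (mod 127)
80^42 ≡ 1 (mod 127) ✓
Therefore the multiplicative order of 80 modulo 127 is 42.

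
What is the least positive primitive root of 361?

2

φ(361) = φ(19^2) = 19·(19−1) = 342 = 2 · 3^2 · 19.
g is a primitive root iff g^(342/q) ≢ 1 (mod 361) for each prime q ∈ {2, 3, 19}.
g = 2: 2^171 ≡ 360; 2^114 ≡ 292; 2^18 ≡ 58 — none is 1, so 2 is a primitive root.
Hence the least primitive root of 361 is 2.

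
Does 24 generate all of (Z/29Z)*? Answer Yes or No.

φ(29) = 29 − 1 = 28 = 2^2 · 7.
It suffices to check that the order of 24 is not a proper divisor of 28: compute 24^(28/q) for q ∈ {2, 7}.
24^14 ≡ 1 (mod 29)  [q = 2: ≡ 1 ✗]
24^4 ≡ 16 (mod 29)  [q = 7: ≢ 1 ✓]
Since 24^14 ≡ 1, the order of 24 divides 14 < 28, so 24 is not a primitive root.

No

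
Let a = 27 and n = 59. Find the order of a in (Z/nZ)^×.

By Lagrange's theorem, ord_59(27) divides φ(59) = 59 − 1 = 58 = 2 · 29.
Divisors of 58: 1, 2, 29, 58.
Compute 27^d (mod 59) for the divisors d until we hit 1:
27^1 ≡ 27 (mod 59)
27^2 ≡ 21 (mod 59)
27^29 ≡ 1 (mod 59) ✓
Hence ord(27) = 29.

29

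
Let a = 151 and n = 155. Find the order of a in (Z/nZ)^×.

By Lagrange's theorem, ord_155(151) divides φ(155) = φ(5·31) = (5−1)·(31−1) = 4·30 = 120 = 2^3 · 3 · 5.
Divisors of 120: 1, 2, 3, 4, 5, 6, 8, 10, 12, 15, 20, 24, 30, 40, 60, 120.
Test each divisor d:
151^1 ≡ 151
151^2 ≡ 16
151^3 ≡ 91
151^4 ≡ 101
151^5 ≡ 61
151^6 ≡ 66
151^8 ≡ 126
151^10 ≡ 1
Therefore the multiplicative order of 151 modulo 155 is 10.

10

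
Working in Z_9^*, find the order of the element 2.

6

By Lagrange's theorem, ord_9(2) divides φ(9) = φ(3^2) = 3·(3−1) = 6 = 2 · 3.
Divisors of 6: 1, 2, 3, 6.
Check 2^d mod 9 for each divisor in increasing order:
2^1 ≡ 2
2^2 ≡ 4
2^3 ≡ 8
2^6 ≡ 1
The smallest such exponent is 6, so the order of 2 is 6.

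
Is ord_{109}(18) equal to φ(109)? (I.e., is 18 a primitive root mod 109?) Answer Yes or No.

φ(109) = 109 − 1 = 108 = 2^2 · 3^3.
Test 18^(108/q) mod 109 for each prime factor q of 108:
18^54 ≡ 108 (mod 109)  [q = 2: ≢ 1 ✓]
18^36 ≡ 45 (mod 109)  [q = 3: ≢ 1 ✓]
None equal 1, so ord_109(18) = 108: 18 is a primitive root.

Yes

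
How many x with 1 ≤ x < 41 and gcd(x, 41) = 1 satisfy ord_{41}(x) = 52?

φ(41) = 41 − 1 = 40 = 2^3 · 5.
Since (Z/41Z)^× is cyclic of order 40, the number of elements of order d is φ(d) when d | 40 and 0 otherwise.
52 does not divide 40, so no element of (Z/41Z)^× has order 52.

0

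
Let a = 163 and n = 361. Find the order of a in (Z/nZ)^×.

ord(163) | φ(361) = φ(19^2) = 19·(19−1) = 342 = 2 · 3^2 · 19.
Divisors of 342: 1, 2, 3, 6, 9, 18, 19, 38, 57, 114, 171, 342.
Test each divisor d:
163^1 ≡ 163 (mod 361)
163^2 ≡ 216 (mod 361)
163^3 ≡ 191 (mod 361)
163^6 ≡ 20 (mod 361)
163^9 ≡ 210 (mod 361)
163^18 ≡ 58 (mod 361)
163^19 ≡ 68 (mod 361)
163^38 ≡ 292 (mod 361)
163^57 ≡ 1 (mod 361) ✓
Hence ord(163) = 57.

57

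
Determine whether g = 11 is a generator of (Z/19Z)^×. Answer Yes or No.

No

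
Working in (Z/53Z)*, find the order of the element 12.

52

By Lagrange's theorem, ord_53(12) divides φ(53) = 53 − 1 = 52 = 2^2 · 13.
Divisors of 52: 1, 2, 4, 13, 26, 52.
Check 12^d mod 53 for each divisor in increasing order:
12^1 ≡ 12 (mod 53)
12^2 ≡ 38 (mod 53)
12^4 ≡ 13 (mod 53)
12^13 ≡ 23 (mod 53)
12^26 ≡ 52 (mod 53)
12^52 ≡ 1 (mod 53) ✓
Hence ord(12) = 52.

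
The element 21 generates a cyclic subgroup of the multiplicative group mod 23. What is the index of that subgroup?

ord(21) | φ(23) = 23 − 1 = 22 = 2 · 11.
Divisors of 22: 1, 2, 11, 22.
Evaluate successive powers at the divisors of 22:
21^1 ≡ 21 (mod 23)
21^2 ≡ 4 (mod 23)
21^11 ≡ 22 (mod 23)
21^22 ≡ 1 (mod 23) ✓
The order of 21 is 22, so the subgroup it generates has 22 elements.
[(Z/23Z)^× : ⟨21⟩] = 22/22 = 1.

1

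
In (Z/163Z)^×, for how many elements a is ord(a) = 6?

φ(163) = 163 − 1 = 162 = 2 · 3^4.
In a cyclic group of order 162, there are φ(d) elements of order d for each divisor d of 162, and zero for non-divisors.
6 = 2 · 3 divides 162, and φ(6) = 2.

2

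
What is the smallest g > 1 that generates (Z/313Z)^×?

10

φ(313) = 313 − 1 = 312 = 2^3 · 3 · 13.
Test candidates g = 2, 3, … against the prime factors q ∈ {2, 3, 13} of φ(313): g is a generator iff g^(312/q) ≢ 1 for every such q.
g = 2: 2^156 ≡ 1 — hits 1, so not a primitive root.
g = 3: 3^156 ≡ 1 — hits 1, so not a primitive root.
g = 4: 4^156 ≡ 1 — hits 1, so not a primitive root.
g = 5: 5^156 ≡ 312; 5^104 ≡ 1 — hits 1, so not a primitive root.
g = 6: 6^156 ≡ 1 — hits 1, so not a primitive root.
g = 7: 7^156 ≡ 312; 7^104 ≡ 1 — hits 1, so not a primitive root.
g = 8: 8^156 ≡ 1 — hits 1, so not a primitive root.
g = 9: 9^156 ≡ 1 — hits 1, so not a primitive root.
g = 10: 10^156 ≡ 312; 10^104 ≡ 214; 10^24 ≡ 103 — none is 1, so 10 is a primitive root.
So 10 is the smallest generator of (Z/313Z)^×.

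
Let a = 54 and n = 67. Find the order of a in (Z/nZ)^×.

By Lagrange's theorem, ord_67(54) divides φ(67) = 67 − 1 = 66 = 2 · 3 · 11.
Divisors of 66: 1, 2, 3, 6, 11, 22, 33, 66.
Evaluate successive powers at the divisors of 66:
54^1 ≡ 54
54^2 ≡ 35
54^3 ≡ 14
54^6 ≡ 62
54^11 ≡ 29
54^22 ≡ 37
54^33 ≡ 1
The smallest such exponent is 33, so the order of 54 is 33.

33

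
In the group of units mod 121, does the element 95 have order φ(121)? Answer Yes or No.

φ(121) = φ(11^2) = 11·(11−1) = 110 = 2 · 5 · 11.
Test 95^(110/q) mod 121 for each prime factor q of 110:
95^55 ≡ 120 (mod 121)  [q = 2: ≢ 1 ✓]
95^22 ≡ 27 (mod 121)  [q = 5: ≢ 1 ✓]
95^10 ≡ 45 (mod 121)  [q = 11: ≢ 1 ✓]
None equal 1, so ord_121(95) = 110: 95 is a primitive root.

Yes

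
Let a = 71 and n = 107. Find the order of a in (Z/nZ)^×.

By Lagrange's theorem, ord_107(71) divides φ(107) = 107 − 1 = 106 = 2 · 53.
Divisors of 106: 1, 2, 53, 106.
Test each divisor d:
71^1 ≡ 71
71^2 ≡ 12
71^53 ≡ 106
71^106 ≡ 1
Therefore the multiplicative order of 71 modulo 107 is 106.

106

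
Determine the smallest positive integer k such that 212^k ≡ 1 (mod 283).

ord(212) | φ(283) = 283 − 1 = 282 = 2 · 3 · 47.
Divisors of 282: 1, 2, 3, 6, 47, 94, 141, 282.
Test each divisor d:
212^1 ≡ 212 (mod 283)
212^2 ≡ 230 (mod 283)
212^3 ≡ 84 (mod 283)
212^6 ≡ 264 (mod 283)
212^47 ≡ 282 (mod 283)
212^94 ≡ 1 (mod 283) ✓
So ord_283(212) = 94.

94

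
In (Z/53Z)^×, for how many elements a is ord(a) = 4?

2

φ(53) = 53 − 1 = 52 = 2^2 · 13.
Since (Z/53Z)^× is cyclic of order 52, the number of elements of order d is φ(d) when d | 52 and 0 otherwise.
4 = 2^2 divides 52, and φ(4) = 2.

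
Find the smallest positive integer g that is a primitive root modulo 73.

5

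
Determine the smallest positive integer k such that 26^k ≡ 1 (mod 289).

The order of 26 must divide φ(289) = φ(17^2) = 17·(17−1) = 272 = 2^4 · 17.
Divisors of 272: 1, 2, 4, 8, 16, 17, 34, 68, 136, 272.
Check 26^d mod 289 for each divisor in increasing order:
26^1 ≡ 26 (mod 289)
26^2 ≡ 98 (mod 289)
26^4 ≡ 67 (mod 289)
26^8 ≡ 154 (mod 289)
26^16 ≡ 18 (mod 289)
26^17 ≡ 179 (mod 289)
26^34 ≡ 251 (mod 289)
26^68 ≡ 288 (mod 289)
26^136 ≡ 1 (mod 289) ✓
The smallest such exponent is 136, so the order of 26 is 136.

136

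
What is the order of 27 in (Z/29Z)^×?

The order of 27 must divide φ(29) = 29 − 1 = 28 = 2^2 · 7.
Divisors of 28: 1, 2, 4, 7, 14, 28.
Evaluate successive powers at the divisors of 28:
27^1 ≡ 27
27^2 ≡ 4
27^4 ≡ 16
27^7 ≡ 17
27^14 ≡ 28
27^28 ≡ 1
So ord_29(27) = 28.

28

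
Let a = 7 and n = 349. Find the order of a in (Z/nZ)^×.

348

Since 7 ∈ (Z/349Z)^×, its order divides φ(349) = 349 − 1 = 348 = 2^2 · 3 · 29.
Divisors of 348: 1, 2, 3, 4, 6, 12, 29, 58, 87, 116, 174, 348.
Test each divisor d:
7^1 ≡ 7 (mod 349)
7^2 ≡ 49 (mod 349)
7^3 ≡ 343 (mod 349)
7^4 ≡ 307 (mod 349)
7^6 ≡ 36 (mod 349)
7^12 ≡ 249 (mod 349)
7^29 ≡ 325 (mod 349)
7^58 ≡ 227 (mod 349)
7^87 ≡ 136 (mod 349)
7^116 ≡ 226 (mod 349)
7^174 ≡ 348 (mod 349)
7^348 ≡ 1 (mod 349) ✓
So ord_349(7) = 348.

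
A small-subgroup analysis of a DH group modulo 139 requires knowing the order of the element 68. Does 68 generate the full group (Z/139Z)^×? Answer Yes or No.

φ(139) = 139 − 1 = 138 = 2 · 3 · 23.
68 is a primitive root mod 139 iff 68^(φ(139)/q) ≢ 1 for every prime q | φ(139), i.e. q ∈ {2, 3, 23}.
68^69 ≡ 138 (mod 139)  [q = 2: ≢ 1 ✓]
68^46 ≡ 96 (mod 139)  [q = 3: ≢ 1 ✓]
68^6 ≡ 57 (mod 139)  [q = 23: ≢ 1 ✓]
None equal 1, so ord_139(68) = 138: 68 is a primitive root.

Yes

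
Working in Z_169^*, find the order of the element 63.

Since 63 ∈ (Z/169Z)^×, its order divides φ(169) = φ(13^2) = 13·(13−1) = 156 = 2^2 · 3 · 13.
Divisors of 156: 1, 2, 3, 4, 6, 12, 13, 26, 39, 52, 78, 156.
Evaluate successive powers at the divisors of 156:
63^1 ≡ 63 (mod 169)
63^2 ≡ 82 (mod 169)
63^3 ≡ 96 (mod 169)
63^4 ≡ 133 (mod 169)
63^6 ≡ 90 (mod 169)
63^12 ≡ 157 (mod 169)
63^13 ≡ 89 (mod 169)
63^26 ≡ 147 (mod 169)
63^39 ≡ 70 (mod 169)
63^52 ≡ 146 (mod 169)
63^78 ≡ 168 (mod 169)
63^156 ≡ 1 (mod 169) ✓
Hence ord(63) = 156.

156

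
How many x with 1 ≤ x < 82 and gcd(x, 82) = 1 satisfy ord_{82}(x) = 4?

2

φ(82) = φ(2)·φ(41) = 1·40 = 40 = 2^3 · 5.
(Z/82Z)^× is cyclic (|G| = 40); a cyclic group of order m has exactly φ(d) elements of each order d | m, and none otherwise.
4 = 2^2 divides 40, and φ(4) = 2.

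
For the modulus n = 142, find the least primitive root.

7

φ(142) = φ(2)·φ(71) = 1·70 = 70 = 2 · 5 · 7.
Test candidates g = 2, 3, … against the prime factors q ∈ {2, 5, 7} of φ(142): g is a generator iff g^(70/q) ≢ 1 for every such q.
g = 2: gcd(2, 142) = 2 > 1, not a unit — skip.
g = 3: 3^35 ≡ 1 — hits 1, so not a primitive root.
g = 4: gcd(4, 142) = 2 > 1, not a unit — skip.
g = 5: 5^35 ≡ 1 — hits 1, so not a primitive root.
g = 6: gcd(6, 142) = 2 > 1, not a unit — skip.
g = 7: 7^35 ≡ 141; 7^14 ≡ 125; 7^10 ≡ 45 — none is 1, so 7 is a primitive root.
So 7 is the smallest generator of (Z/142Z)^×.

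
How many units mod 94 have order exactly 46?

φ(94) = φ(2)·φ(47) = 1·46 = 46 = 2 · 23.
Since (Z/94Z)^× is cyclic of order 46, the number of elements of order d is φ(d) when d | 46 and 0 otherwise.
46 = 2 · 23 divides 46, and φ(46) = 22.

22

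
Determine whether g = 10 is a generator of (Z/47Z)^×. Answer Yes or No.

Yes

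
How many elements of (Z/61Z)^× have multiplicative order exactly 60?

16

φ(61) = 61 − 1 = 60 = 2^2 · 3 · 5.
In a cyclic group of order 60, there are φ(d) elements of order d for each divisor d of 60, and zero for non-divisors.
60 = 2^2 · 3 · 5 divides 60, and φ(60) = 16.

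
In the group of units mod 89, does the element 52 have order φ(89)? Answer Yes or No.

No

φ(89) = 89 − 1 = 88 = 2^3 · 11.
It suffices to check that the order of 52 is not a proper divisor of 88: compute 52^(88/q) for q ∈ {2, 11}.
52^44 ≡ 88 (mod 89)  [q = 2: ≢ 1 ✓]
52^8 ≡ 1 (mod 89)  [q = 11: ≡ 1 ✗]
The check at q = 11 fails, so 52 generates a proper subgroup.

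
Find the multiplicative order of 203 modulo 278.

ord(203) | φ(278) = φ(2)·φ(139) = 1·138 = 138 = 2 · 3 · 23.
Divisors of 138: 1, 2, 3, 6, 23, 46, 69, 138.
Evaluate successive powers at the divisors of 138:
203^1 ≡ 203 (mod 278)
203^2 ≡ 65 (mod 278)
203^3 ≡ 129 (mod 278)
203^6 ≡ 239 (mod 278)
203^23 ≡ 1 (mod 278) ✓
So ord_278(203) = 23.

23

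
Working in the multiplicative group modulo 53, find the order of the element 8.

52

ord(8) | φ(53) = 53 − 1 = 52 = 2^2 · 13.
Divisors of 52: 1, 2, 4, 13, 26, 52.
Check 8^d mod 53 for each divisor in increasing order:
8^1 ≡ 8 (mod 53)
8^2 ≡ 11 (mod 53)
8^4 ≡ 15 (mod 53)
8^13 ≡ 23 (mod 53)
8^26 ≡ 52 (mod 53)
8^52 ≡ 1 (mod 53) ✓
Hence ord(8) = 52.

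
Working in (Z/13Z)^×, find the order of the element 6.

12

The order of 6 must divide φ(13) = 13 − 1 = 12 = 2^2 · 3.
Divisors of 12: 1, 2, 3, 4, 6, 12.
Evaluate successive powers at the divisors of 12:
6^1 ≡ 6 (mod 13)
6^2 ≡ 10 (mod 13)
6^3 ≡ 8 (mod 13)
6^4 ≡ 9 (mod 13)
6^6 ≡ 12 (mod 13)
6^12 ≡ 1 (mod 13) ✓
So ord_13(6) = 12.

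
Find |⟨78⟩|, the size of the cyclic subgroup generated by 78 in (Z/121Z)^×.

11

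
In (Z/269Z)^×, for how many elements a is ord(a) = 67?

66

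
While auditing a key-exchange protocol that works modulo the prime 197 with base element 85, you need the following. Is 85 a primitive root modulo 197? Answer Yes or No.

No

φ(197) = 197 − 1 = 196 = 2^2 · 7^2.
It suffices to check that the order of 85 is not a proper divisor of 196: compute 85^(196/q) for q ∈ {2, 7}.
85^98 ≡ 1 (mod 197)  [q = 2: ≡ 1 ✗]
85^28 ≡ 191 (mod 197)  [q = 7: ≢ 1 ✓]
85^98 ≡ 1 shows ord(85) | 98, strictly less than φ(197); not a primitive root.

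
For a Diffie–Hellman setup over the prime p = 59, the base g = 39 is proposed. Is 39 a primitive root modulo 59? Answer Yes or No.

φ(59) = 59 − 1 = 58 = 2 · 29.
It suffices to check that the order of 39 is not a proper divisor of 58: compute 39^(58/q) for q ∈ {2, 29}.
39^29 ≡ 58 (mod 59)  [q = 2: ≢ 1 ✓]
39^2 ≡ 46 (mod 59)  [q = 29: ≢ 1 ✓]
Every test exponent gives a nontrivial residue, hence 39 generates the full group.

Yes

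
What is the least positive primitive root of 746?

5

φ(746) = φ(2)·φ(373) = 1·372 = 372 = 2^2 · 3 · 31.
g is a primitive root iff g^(372/q) ≢ 1 (mod 746) for each prime q ∈ {2, 3, 31}.
g = 2: gcd(2, 746) = 2 > 1, not a unit — skip.
g = 3: 3^186 ≡ 1 — hits 1, so not a primitive root.
g = 4: gcd(4, 746) = 2 > 1, not a unit — skip.
g = 5: 5^186 ≡ 745; 5^124 ≡ 657; 5^12 ≡ 189 — none is 1, so 5 is a primitive root.
Hence the least primitive root of 746 is 5.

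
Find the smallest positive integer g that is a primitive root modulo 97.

φ(97) = 97 − 1 = 96 = 2^5 · 3.
Test candidates g = 2, 3, … against the prime factors q ∈ {2, 3} of φ(97): g is a generator iff g^(96/q) ≢ 1 for every such q.
g = 2: 2^48 ≡ 1 — hits 1, so not a primitive root.
g = 3: 3^48 ≡ 1 — hits 1, so not a primitive root.
g = 4: 4^48 ≡ 1 — hits 1, so not a primitive root.
g = 5: 5^48 ≡ 96; 5^32 ≡ 35 — none is 1, so 5 is a primitive root.
Hence the least primitive root of 97 is 5.

5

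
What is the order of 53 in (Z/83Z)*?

By Lagrange's theorem, ord_83(53) divides φ(83) = 83 − 1 = 82 = 2 · 41.
Divisors of 82: 1, 2, 41, 82.
Compute 53^d (mod 83) for the divisors d until we hit 1:
53^1 ≡ 53 (mod 83)
53^2 ≡ 70 (mod 83)
53^41 ≡ 82 (mod 83)
53^82 ≡ 1 (mod 83) ✓
The smallest such exponent is 82, so the order of 53 is 82.

82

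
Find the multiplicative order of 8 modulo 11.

ord(8) | φ(11) = 11 − 1 = 10 = 2 · 5.
Divisors of 10: 1, 2, 5, 10.
Test each divisor d:
8^1 ≡ 8 (mod 11)
8^2 ≡ 9 (mod 11)
8^5 ≡ 10 (mod 11)
8^10 ≡ 1 (mod 11) ✓
Therefore the multiplicative order of 8 modulo 11 is 10.

10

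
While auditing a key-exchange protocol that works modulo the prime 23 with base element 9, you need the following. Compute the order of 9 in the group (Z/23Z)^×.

11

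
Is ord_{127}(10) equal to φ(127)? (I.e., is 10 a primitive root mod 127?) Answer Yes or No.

φ(127) = 127 − 1 = 126 = 2 · 3^2 · 7.
An element g generates (Z/127Z)^× iff g^(126/q) ≢ 1 (mod 127) for each prime q ∈ {2, 3, 7}.
10^63 ≡ 126 (mod 127)  [q = 2: ≢ 1 ✓]
10^42 ≡ 1 (mod 127)  [q = 3: ≡ 1 ✗]
10^18 ≡ 8 (mod 127)  [q = 7: ≢ 1 ✓]
10^42 ≡ 1 shows ord(10) | 42, strictly less than φ(127); not a primitive root.

No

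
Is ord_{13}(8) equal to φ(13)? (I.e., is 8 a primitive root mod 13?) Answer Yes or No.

φ(13) = 13 − 1 = 12 = 2^2 · 3.
8 is a primitive root mod 13 iff 8^(φ(13)/q) ≢ 1 for every prime q | φ(13), i.e. q ∈ {2, 3}.
8^6 ≡ 12 (mod 13)  [q = 2: ≢ 1 ✓]
8^4 ≡ 1 (mod 13)  [q = 3: ≡ 1 ✗]
Since 8^4 ≡ 1, the order of 8 divides 4 < 12, so 8 is not a primitive root.

No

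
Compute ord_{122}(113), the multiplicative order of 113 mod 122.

10

The order of 113 must divide φ(122) = φ(2)·φ(61) = 1·60 = 60 = 2^2 · 3 · 5.
Divisors of 60: 1, 2, 3, 4, 5, 6, 10, 12, 15, 20, 30, 60.
Compute 113^d (mod 122) for the divisors d until we hit 1:
113^1 ≡ 113
113^2 ≡ 81
113^3 ≡ 3
113^4 ≡ 95
113^5 ≡ 121
113^6 ≡ 9
113^10 ≡ 1
Hence ord(113) = 10.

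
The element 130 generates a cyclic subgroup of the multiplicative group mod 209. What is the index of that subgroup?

4

Since 130 ∈ (Z/209Z)^×, its order divides φ(209) = φ(11·19) = (11−1)·(19−1) = 10·18 = 180 = 2^2 · 3^2 · 5.
Divisors of 180: 1, 2, 3, 4, 5, 6, 9, 10, 12, 15, 18, 20, 30, 36, 45, 60, 90, 180.
Evaluate successive powers at the divisors of 180:
130^1 ≡ 130 (mod 209)
130^2 ≡ 180 (mod 209)
130^3 ≡ 201 (mod 209)
130^4 ≡ 5 (mod 209)
130^5 ≡ 23 (mod 209)
130^6 ≡ 64 (mod 209)
130^9 ≡ 115 (mod 209)
130^10 ≡ 111 (mod 209)
130^12 ≡ 125 (mod 209)
130^15 ≡ 45 (mod 209)
130^18 ≡ 58 (mod 209)
130^20 ≡ 199 (mod 209)
130^30 ≡ 144 (mod 209)
130^36 ≡ 20 (mod 209)
130^45 ≡ 1 (mod 209) ✓
The order of 130 is 45, so the subgroup it generates has 45 elements.
The index is φ(209) / ord(130) = 180 / 45 = 4.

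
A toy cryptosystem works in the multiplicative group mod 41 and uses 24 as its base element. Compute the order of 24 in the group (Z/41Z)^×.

ord(24) | φ(41) = 41 − 1 = 40 = 2^3 · 5.
Divisors of 40: 1, 2, 4, 5, 8, 10, 20, 40.
Test each divisor d:
24^1 ≡ 24 (mod 41)
24^2 ≡ 2 (mod 41)
24^4 ≡ 4 (mod 41)
24^5 ≡ 14 (mod 41)
24^8 ≡ 16 (mod 41)
24^10 ≡ 32 (mod 41)
24^20 ≡ 40 (mod 41)
24^40 ≡ 1 (mod 41) ✓
The smallest such exponent is 40, so the order of 24 is 40.

40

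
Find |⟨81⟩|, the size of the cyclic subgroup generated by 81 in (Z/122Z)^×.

The order of 81 must divide φ(122) = φ(2)·φ(61) = 1·60 = 60 = 2^2 · 3 · 5.
Divisors of 60: 1, 2, 3, 4, 5, 6, 10, 12, 15, 20, 30, 60.
Compute 81^d (mod 122) for the divisors d until we hit 1:
81^1 ≡ 81 (mod 122)
81^2 ≡ 95 (mod 122)
81^3 ≡ 9 (mod 122)
81^4 ≡ 119 (mod 122)
81^5 ≡ 1 (mod 122) ✓
So ord_122(81) = 5.

5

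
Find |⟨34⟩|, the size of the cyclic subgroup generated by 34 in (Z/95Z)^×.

The order of 34 must divide φ(95) = φ(5·19) = (5−1)·(19−1) = 4·18 = 72 = 2^3 · 3^2.
Divisors of 72: 1, 2, 3, 4, 6, 8, 9, 12, 18, 24, 36, 72.
Evaluate successive powers at the divisors of 72:
34^1 ≡ 34 (mod 95)
34^2 ≡ 16 (mod 95)
34^3 ≡ 69 (mod 95)
34^4 ≡ 66 (mod 95)
34^6 ≡ 11 (mod 95)
34^8 ≡ 81 (mod 95)
34^9 ≡ 94 (mod 95)
34^12 ≡ 26 (mod 95)
34^18 ≡ 1 (mod 95) ✓
Hence ord(34) = 18.

18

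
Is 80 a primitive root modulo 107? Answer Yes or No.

Yes

φ(107) = 107 − 1 = 106 = 2 · 53.
It suffices to check that the order of 80 is not a proper divisor of 106: compute 80^(106/q) for q ∈ {2, 53}.
80^53 ≡ 106 (mod 107)  [q = 2: ≢ 1 ✓]
80^2 ≡ 87 (mod 107)  [q = 53: ≢ 1 ✓]
None equal 1, so ord_107(80) = 106: 80 is a primitive root.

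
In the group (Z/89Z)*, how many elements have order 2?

1

φ(89) = 89 − 1 = 88 = 2^3 · 11.
Since (Z/89Z)^× is cyclic of order 88, the number of elements of order d is φ(d) when d | 88 and 0 otherwise.
2 | 88, and φ(2) = 2 − 1 = 1.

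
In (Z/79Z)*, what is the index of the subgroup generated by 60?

1

Since 60 ∈ (Z/79Z)^×, its order divides φ(79) = 79 − 1 = 78 = 2 · 3 · 13.
Divisors of 78: 1, 2, 3, 6, 13, 26, 39, 78.
Check 60^d mod 79 for each divisor in increasing order:
60^1 ≡ 60 (mod 79)
60^2 ≡ 45 (mod 79)
60^3 ≡ 14 (mod 79)
60^6 ≡ 38 (mod 79)
60^13 ≡ 56 (mod 79)
60^26 ≡ 55 (mod 79)
60^39 ≡ 78 (mod 79)
60^78 ≡ 1 (mod 79) ✓
The order of 60 is 78, so the subgroup it generates has 78 elements.
[(Z/79Z)^× : ⟨60⟩] = 78/78 = 1.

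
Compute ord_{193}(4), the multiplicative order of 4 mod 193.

48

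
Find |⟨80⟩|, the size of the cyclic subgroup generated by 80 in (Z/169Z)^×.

By Lagrange's theorem, ord_169(80) divides φ(169) = φ(13^2) = 13·(13−1) = 156 = 2^2 · 3 · 13.
Divisors of 156: 1, 2, 3, 4, 6, 12, 13, 26, 39, 52, 78, 156.
Test each divisor d:
80^1 ≡ 80 (mod 169)
80^2 ≡ 147 (mod 169)
80^3 ≡ 99 (mod 169)
80^4 ≡ 146 (mod 169)
80^6 ≡ 168 (mod 169)
80^12 ≡ 1 (mod 169) ✓
So ord_169(80) = 12.

12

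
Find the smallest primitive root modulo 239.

7

φ(239) = 239 − 1 = 238 = 2 · 7 · 17.
g is a primitive root iff g^(238/q) ≢ 1 (mod 239) for each prime q ∈ {2, 7, 17}.
g = 2: 2^119 ≡ 1 — hits 1, so not a primitive root.
g = 3: 3^119 ≡ 1 — hits 1, so not a primitive root.
g = 4: 4^119 ≡ 1 — hits 1, so not a primitive root.
g = 5: 5^119 ≡ 1 — hits 1, so not a primitive root.
g = 6: 6^119 ≡ 1 — hits 1, so not a primitive root.
g = 7: 7^119 ≡ 238; 7^34 ≡ 24; 7^14 ≡ 211 — none is 1, so 7 is a primitive root.
So 7 is the smallest generator of (Z/239Z)^×.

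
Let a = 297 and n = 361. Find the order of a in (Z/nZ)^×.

114

By Lagrange's theorem, ord_361(297) divides φ(361) = φ(19^2) = 19·(19−1) = 342 = 2 · 3^2 · 19.
Divisors of 342: 1, 2, 3, 6, 9, 18, 19, 38, 57, 114, 171, 342.
Compute 297^d (mod 361) for the divisors d until we hit 1:
297^1 ≡ 297 (mod 361)
297^2 ≡ 125 (mod 361)
297^3 ≡ 303 (mod 361)
297^6 ≡ 115 (mod 361)
297^9 ≡ 189 (mod 361)
297^18 ≡ 343 (mod 361)
297^19 ≡ 69 (mod 361)
297^38 ≡ 68 (mod 361)
297^57 ≡ 360 (mod 361)
297^114 ≡ 1 (mod 361) ✓
Hence ord(297) = 114.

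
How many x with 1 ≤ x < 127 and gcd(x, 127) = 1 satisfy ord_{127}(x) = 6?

2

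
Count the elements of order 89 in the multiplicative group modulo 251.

0

φ(251) = 251 − 1 = 250 = 2 · 5^3.
In a cyclic group of order 250, there are φ(d) elements of order d for each divisor d of 250, and zero for non-divisors.
89 does not divide 250, so no element of (Z/251Z)^× has order 89.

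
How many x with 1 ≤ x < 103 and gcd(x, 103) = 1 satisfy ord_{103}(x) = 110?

0

φ(103) = 103 − 1 = 102 = 2 · 3 · 17.
Since (Z/103Z)^× is cyclic of order 102, the number of elements of order d is φ(d) when d | 102 and 0 otherwise.
110 does not divide 102, so no element of (Z/103Z)^× has order 110.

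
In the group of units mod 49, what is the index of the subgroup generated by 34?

ord(34) | φ(49) = φ(7^2) = 7·(7−1) = 42 = 2 · 3 · 7.
Divisors of 42: 1, 2, 3, 6, 7, 14, 21, 42.
Test each divisor d:
34^1 ≡ 34 (mod 49)
34^2 ≡ 29 (mod 49)
34^3 ≡ 6 (mod 49)
34^6 ≡ 36 (mod 49)
34^7 ≡ 48 (mod 49)
34^14 ≡ 1 (mod 49) ✓
So ord_49(34) = 14, hence |⟨34⟩| = 14.
Index = |(Z/49Z)^×| / |⟨34⟩| = 42 / 14 = 3.

3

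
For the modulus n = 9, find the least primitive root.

2

φ(9) = φ(3^2) = 3·(3−1) = 6 = 2 · 3.
g is a primitive root iff g^(6/q) ≢ 1 (mod 9) for each prime q ∈ {2, 3}.
g = 2: 2^3 ≡ 8; 2^2 ≡ 4 — none is 1, so 2 is a primitive root.
Hence the least primitive root of 9 is 2.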